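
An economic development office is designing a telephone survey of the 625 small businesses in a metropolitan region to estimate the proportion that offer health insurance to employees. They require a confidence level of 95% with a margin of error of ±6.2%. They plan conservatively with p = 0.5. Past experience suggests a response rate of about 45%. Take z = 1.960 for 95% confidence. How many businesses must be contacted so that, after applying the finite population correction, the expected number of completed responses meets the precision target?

398

Completed interviews needed (unadjusted): n₀ = 1.960² × 0.2500 / 0.062² ≈ 249.84 → 250.
FPC for N = 625: n = 250 / (1 + 249/625) = 250 / 1.3984 ≈ 178.78 → 179.
At a 45% response rate, contacts needed = 179 / 0.45 ≈ 397.78 → 398.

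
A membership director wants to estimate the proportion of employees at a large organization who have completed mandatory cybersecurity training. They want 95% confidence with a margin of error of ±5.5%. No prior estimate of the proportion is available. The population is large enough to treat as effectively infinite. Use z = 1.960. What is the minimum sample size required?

318

With no prior estimate, use p = 0.5, giving p(1−p) = 0.25.
n = z²·p(1−p)/E² = 1.960² × 0.2500 / 0.055² = 3.8416 × 0.2500 / 0.003025 ≈ 317.49.
Rounding up gives n = 318.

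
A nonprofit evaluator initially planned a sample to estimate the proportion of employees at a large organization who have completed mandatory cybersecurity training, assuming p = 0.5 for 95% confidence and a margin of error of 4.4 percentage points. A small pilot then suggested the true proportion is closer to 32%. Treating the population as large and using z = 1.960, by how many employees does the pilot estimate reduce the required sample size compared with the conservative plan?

Conservative (p = 0.5): n = 1.960² × 0.25 / 0.044² ≈ 496.07 → 497.
Using p = 0.32: p(1−p) = 0.2176, so n = 1.960² × 0.2176 / 0.044² ≈ 431.78 → 432.
Reduction: 497 − 432 = 65.

65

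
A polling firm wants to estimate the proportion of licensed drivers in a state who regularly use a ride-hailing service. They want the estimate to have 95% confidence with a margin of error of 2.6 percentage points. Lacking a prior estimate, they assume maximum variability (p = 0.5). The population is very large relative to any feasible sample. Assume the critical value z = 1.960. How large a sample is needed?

1421

With p = 0.5, p(1−p) = 0.25.
n = z²·p(1−p)/E² = 1.960² × 0.2500 / 0.026² = 3.8416 × 0.2500 / 0.000676 ≈ 1420.71.
Rounding up gives n = 1421.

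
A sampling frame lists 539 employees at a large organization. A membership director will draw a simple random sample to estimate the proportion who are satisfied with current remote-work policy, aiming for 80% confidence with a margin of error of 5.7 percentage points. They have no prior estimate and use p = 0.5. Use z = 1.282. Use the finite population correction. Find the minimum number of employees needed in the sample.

Unadjusted: n₀ = 1.282² × 0.50 × 0.50 / 0.057² ≈ 126.46, so n₀ = 127.
Finite population correction with N = 539: n = n₀ / (1 + (n₀−1)/N) = 127 / (1 + 126/539) = 127 / 1.2338 ≈ 102.94.
Rounding up, n = 103.

103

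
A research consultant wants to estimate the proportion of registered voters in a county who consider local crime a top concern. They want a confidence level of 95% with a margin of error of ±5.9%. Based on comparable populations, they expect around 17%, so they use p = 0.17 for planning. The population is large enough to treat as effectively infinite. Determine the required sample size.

For 95% confidence, z = 1.960.
With p = 0.17, p(1−p) = 0.1411.
n = z²·p(1−p)/E² = 1.960² × 0.1411 / 0.059² = 3.8416 × 0.1411 / 0.003481 ≈ 155.72.
Rounding up gives n = 156.

156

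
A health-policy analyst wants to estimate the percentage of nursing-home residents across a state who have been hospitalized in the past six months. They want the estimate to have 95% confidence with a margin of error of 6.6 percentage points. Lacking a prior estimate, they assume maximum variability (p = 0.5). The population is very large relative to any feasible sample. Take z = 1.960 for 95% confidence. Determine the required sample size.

With p = 0.5, p(1−p) = 0.25.
n = z²·p(1−p)/E² = 1.960² × 0.2500 / 0.066² = 3.8416 × 0.2500 / 0.004356 ≈ 220.48.
Rounding up gives n = 221.

221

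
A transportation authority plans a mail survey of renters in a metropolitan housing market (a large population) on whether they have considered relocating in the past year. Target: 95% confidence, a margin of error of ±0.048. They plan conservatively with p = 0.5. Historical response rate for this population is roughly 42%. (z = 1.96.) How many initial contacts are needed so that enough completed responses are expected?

Completed interviews needed: n₀ = 1.96² × 0.2500 / 0.048² ≈ 416.84 → 417.
At a 42% response rate, contacts needed = 417 / 0.42 ≈ 992.86 → 993.

993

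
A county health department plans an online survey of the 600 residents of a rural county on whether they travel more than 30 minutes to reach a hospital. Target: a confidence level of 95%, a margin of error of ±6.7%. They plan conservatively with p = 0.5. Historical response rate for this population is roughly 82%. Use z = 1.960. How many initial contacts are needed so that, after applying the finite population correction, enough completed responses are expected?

Completed interviews needed (unadjusted): n₀ = 1.960² × 0.2500 / 0.067² ≈ 213.95 → 214.
FPC for N = 600: n = 214 / (1 + 213/600) = 214 / 1.3550 ≈ 157.93 → 158.
At an 82% response rate, contacts needed = 158 / 0.82 ≈ 192.68 → 193.

193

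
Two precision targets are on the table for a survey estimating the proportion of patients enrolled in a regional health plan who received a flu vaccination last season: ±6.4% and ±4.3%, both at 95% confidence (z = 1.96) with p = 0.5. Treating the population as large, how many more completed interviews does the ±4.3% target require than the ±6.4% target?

285

At ±6.4%: n = 1.96² × 0.2500 / 0.064² ≈ 234.47 → 235.
At ±4.3%: n = 1.96² × 0.2500 / 0.043² ≈ 519.42 → 520.
Additional respondents: 520 − 235 = 285.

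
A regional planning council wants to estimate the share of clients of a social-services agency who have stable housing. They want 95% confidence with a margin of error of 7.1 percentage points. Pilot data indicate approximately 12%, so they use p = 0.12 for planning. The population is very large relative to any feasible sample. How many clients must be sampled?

For 95% confidence, z = 1.96.
With p = 0.12, p(1−p) = 0.1056.
n = z²·p(1−p)/E² = 1.96² × 0.1056 / 0.071² = 3.8416 × 0.1056 / 0.005041 ≈ 80.47.
Rounding up gives n = 81.

81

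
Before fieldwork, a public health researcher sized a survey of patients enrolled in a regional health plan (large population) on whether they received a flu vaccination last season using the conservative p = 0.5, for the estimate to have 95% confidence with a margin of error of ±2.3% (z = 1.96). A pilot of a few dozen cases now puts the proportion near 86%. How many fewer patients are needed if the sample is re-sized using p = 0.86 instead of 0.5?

Conservative (p = 0.5): n = 1.96² × 0.25 / 0.023² ≈ 1815.50 → 1816.
Using p = 0.86: p(1−p) = 0.1204, so n = 1.96² × 0.1204 / 0.023² ≈ 874.35 → 875.
Reduction: 1816 − 875 = 941.

941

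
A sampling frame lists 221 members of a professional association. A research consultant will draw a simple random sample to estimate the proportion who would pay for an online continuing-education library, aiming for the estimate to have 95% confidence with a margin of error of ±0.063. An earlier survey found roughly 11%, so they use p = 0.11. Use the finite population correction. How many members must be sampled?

For 95% confidence, z = 1.960.
Unadjusted: n₀ = 1.960² × 0.11 × 0.89 / 0.063² ≈ 94.76, so n₀ = 95.
Finite population correction with N = 221: n = n₀ / (1 + (n₀−1)/N) = 95 / (1 + 94/221) = 95 / 1.4253 ≈ 66.65.
Rounding up, n = 67.

67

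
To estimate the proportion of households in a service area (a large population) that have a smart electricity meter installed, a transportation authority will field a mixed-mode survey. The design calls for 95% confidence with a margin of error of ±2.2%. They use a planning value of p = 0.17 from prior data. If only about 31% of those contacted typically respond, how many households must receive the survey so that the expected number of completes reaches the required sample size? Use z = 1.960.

Completed interviews needed: n₀ = 1.960² × 0.1411 / 0.022² ≈ 1119.94 → 1120.
At a 31% response rate, contacts needed = 1120 / 0.31 ≈ 3612.90 → 3613.

3613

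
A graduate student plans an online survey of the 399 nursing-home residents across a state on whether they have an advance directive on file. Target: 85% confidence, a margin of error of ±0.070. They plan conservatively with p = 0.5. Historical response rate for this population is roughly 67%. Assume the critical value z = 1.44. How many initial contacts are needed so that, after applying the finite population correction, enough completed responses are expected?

126

Completed interviews needed (unadjusted): n₀ = 1.44² × 0.2500 / 0.070² ≈ 105.80 → 106.
FPC for N = 399: n = 106 / (1 + 105/399) = 106 / 1.2632 ≈ 83.92 → 84.
At a 67% response rate, contacts needed = 84 / 0.67 ≈ 125.37 → 126.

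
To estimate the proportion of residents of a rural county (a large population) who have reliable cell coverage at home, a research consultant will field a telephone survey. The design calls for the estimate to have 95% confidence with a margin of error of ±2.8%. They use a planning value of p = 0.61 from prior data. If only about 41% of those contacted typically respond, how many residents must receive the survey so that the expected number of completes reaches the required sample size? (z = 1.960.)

Completed interviews needed: n₀ = 1.960² × 0.2379 / 0.028² ≈ 1165.71 → 1166.
At a 41% response rate, contacts needed = 1166 / 0.41 ≈ 2843.90 → 2844.

2844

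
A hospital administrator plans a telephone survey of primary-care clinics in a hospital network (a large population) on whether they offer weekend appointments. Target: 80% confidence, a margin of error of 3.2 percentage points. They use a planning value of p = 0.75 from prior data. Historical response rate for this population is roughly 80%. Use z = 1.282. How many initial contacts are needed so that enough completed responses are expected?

Completed interviews needed: n₀ = 1.282² × 0.1875 / 0.032² ≈ 300.94 → 301.
At an 80% response rate, contacts needed = 301 / 0.80 ≈ 376.25 → 377.

377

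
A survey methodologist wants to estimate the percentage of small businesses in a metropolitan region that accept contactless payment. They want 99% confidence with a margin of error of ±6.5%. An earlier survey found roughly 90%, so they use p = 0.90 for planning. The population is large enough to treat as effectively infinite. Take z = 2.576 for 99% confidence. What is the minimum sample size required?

With p = 0.90, p(1−p) = 0.0900.
n = z²·p(1−p)/E² = 2.576² × 0.0900 / 0.065² = 6.6358 × 0.0900 / 0.004225 ≈ 141.35.
Rounding up gives n = 142.

142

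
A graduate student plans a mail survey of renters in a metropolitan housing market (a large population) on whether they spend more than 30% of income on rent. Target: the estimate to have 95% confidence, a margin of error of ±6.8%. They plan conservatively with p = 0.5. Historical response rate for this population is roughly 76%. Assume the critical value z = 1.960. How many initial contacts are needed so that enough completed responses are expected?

274

Completed interviews needed: n₀ = 1.960² × 0.2500 / 0.068² ≈ 207.70 → 208.
At a 76% response rate, contacts needed = 208 / 0.76 ≈ 273.68 → 274.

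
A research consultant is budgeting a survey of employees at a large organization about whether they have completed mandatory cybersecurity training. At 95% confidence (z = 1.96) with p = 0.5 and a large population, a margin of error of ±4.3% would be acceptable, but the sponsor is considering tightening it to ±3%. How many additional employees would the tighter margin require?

At ±4.3%: n = 1.96² × 0.2500 / 0.043² ≈ 519.42 → 520.
At ±3%: n = 1.96² × 0.2500 / 0.030² ≈ 1067.11 → 1068.
Additional respondents: 1068 − 520 = 548.

548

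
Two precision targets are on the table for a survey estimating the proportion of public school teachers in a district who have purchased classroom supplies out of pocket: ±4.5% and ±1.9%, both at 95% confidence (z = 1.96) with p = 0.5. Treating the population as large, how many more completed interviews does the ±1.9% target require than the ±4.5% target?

At ±4.5%: n = 1.96² × 0.2500 / 0.045² ≈ 474.27 → 475.
At ±1.9%: n = 1.96² × 0.2500 / 0.019² ≈ 2660.39 → 2661.
Additional respondents: 2661 − 475 = 2186.

2186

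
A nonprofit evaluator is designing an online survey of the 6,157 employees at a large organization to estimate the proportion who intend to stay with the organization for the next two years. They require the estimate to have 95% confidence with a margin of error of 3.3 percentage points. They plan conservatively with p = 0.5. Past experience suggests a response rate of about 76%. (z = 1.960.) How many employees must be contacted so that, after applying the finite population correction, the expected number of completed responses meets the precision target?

1016

Completed interviews needed (unadjusted): n₀ = 1.960² × 0.2500 / 0.033² ≈ 881.91 → 882.
FPC for N = 6,157: n = 882 / (1 + 881/6157) = 882 / 1.1431 ≈ 771.59 → 772.
At a 76% response rate, contacts needed = 772 / 0.76 ≈ 1015.79 → 1016.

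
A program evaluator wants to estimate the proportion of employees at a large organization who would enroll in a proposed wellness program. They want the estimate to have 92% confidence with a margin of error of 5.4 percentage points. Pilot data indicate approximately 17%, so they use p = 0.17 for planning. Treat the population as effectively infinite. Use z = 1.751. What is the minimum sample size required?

149

With p = 0.17, p(1−p) = 0.1411.
n = z²·p(1−p)/E² = 1.751² × 0.1411 / 0.054² = 3.0660 × 0.1411 / 0.002916 ≈ 148.36.
Rounding up gives n = 149.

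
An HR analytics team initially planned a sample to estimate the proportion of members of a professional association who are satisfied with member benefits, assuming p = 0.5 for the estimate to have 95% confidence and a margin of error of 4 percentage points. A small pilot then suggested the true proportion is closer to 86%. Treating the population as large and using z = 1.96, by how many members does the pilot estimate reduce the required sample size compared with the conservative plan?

Conservative (p = 0.5): n = 1.96² × 0.25 / 0.040² ≈ 600.25 → 601.
Using p = 0.86: p(1−p) = 0.1204, so n = 1.96² × 0.1204 / 0.040² ≈ 289.08 → 290.
Reduction: 601 − 290 = 311.

311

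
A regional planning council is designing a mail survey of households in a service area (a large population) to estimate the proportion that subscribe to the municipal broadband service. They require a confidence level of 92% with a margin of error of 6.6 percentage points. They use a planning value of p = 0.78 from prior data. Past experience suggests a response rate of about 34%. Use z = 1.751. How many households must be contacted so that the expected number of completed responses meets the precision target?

Completed interviews needed: n₀ = 1.751² × 0.1716 / 0.066² ≈ 120.78 → 121.
At a 34% response rate, contacts needed = 121 / 0.34 ≈ 355.88 → 356.

356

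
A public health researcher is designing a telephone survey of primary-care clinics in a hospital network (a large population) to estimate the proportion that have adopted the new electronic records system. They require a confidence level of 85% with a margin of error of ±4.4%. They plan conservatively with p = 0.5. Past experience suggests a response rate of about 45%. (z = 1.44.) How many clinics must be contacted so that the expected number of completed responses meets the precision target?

Completed interviews needed: n₀ = 1.44² × 0.2500 / 0.044² ≈ 267.77 → 268.
At a 45% response rate, contacts needed = 268 / 0.45 ≈ 595.56 → 596.

596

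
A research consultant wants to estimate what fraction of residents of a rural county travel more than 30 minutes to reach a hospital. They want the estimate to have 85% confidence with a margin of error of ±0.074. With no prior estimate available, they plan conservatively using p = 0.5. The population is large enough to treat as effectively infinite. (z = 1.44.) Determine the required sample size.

95

With p = 0.5, p(1−p) = 0.25.
n = z²·p(1−p)/E² = 1.44² × 0.2500 / 0.074² = 2.0736 × 0.2500 / 0.005476 ≈ 94.67.
Rounding up gives n = 95.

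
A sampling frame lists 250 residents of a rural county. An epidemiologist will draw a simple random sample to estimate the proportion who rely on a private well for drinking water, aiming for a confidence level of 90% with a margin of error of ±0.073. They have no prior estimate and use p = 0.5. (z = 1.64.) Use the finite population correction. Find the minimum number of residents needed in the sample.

Unadjusted: n₀ = 1.64² × 0.50 × 0.50 / 0.073² ≈ 126.18, so n₀ = 127.
Finite population correction with N = 250: n = n₀ / (1 + (n₀−1)/N) = 127 / (1 + 126/250) = 127 / 1.5040 ≈ 84.44.
Rounding up, n = 85.

85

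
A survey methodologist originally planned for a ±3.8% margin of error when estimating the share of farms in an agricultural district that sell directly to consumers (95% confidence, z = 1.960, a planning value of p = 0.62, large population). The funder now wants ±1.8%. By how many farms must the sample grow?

At ±3.8%: n = 1.960² × 0.2356 / 0.038² ≈ 626.79 → 627.
At ±1.8%: n = 1.960² × 0.2356 / 0.018² ≈ 2793.46 → 2794.
Additional respondents: 2794 − 627 = 2167.

2167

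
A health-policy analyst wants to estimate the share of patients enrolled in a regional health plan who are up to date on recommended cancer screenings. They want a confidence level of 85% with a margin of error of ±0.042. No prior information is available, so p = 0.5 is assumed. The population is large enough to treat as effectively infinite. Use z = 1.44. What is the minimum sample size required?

With p = 0.5, p(1−p) = 0.25.
n = z²·p(1−p)/E² = 1.44² × 0.2500 / 0.042² = 2.0736 × 0.2500 / 0.001764 ≈ 293.88.
Rounding up gives n = 294.

294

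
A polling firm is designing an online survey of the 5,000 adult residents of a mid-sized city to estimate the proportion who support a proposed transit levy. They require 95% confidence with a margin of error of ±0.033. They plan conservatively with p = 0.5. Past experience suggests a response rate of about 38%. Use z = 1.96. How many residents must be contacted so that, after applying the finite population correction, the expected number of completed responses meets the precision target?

1974

Completed interviews needed (unadjusted): n₀ = 1.96² × 0.2500 / 0.033² ≈ 881.91 → 882.
FPC for N = 5,000: n = 882 / (1 + 881/5000) = 882 / 1.1762 ≈ 749.87 → 750.
At a 38% response rate, contacts needed = 750 / 0.38 ≈ 1973.68 → 1974.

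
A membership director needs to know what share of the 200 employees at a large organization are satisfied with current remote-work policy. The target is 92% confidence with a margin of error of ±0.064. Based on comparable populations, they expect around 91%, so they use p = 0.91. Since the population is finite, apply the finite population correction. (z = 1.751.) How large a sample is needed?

48

Unadjusted: n₀ = 1.751² × 0.91 × 0.09 / 0.064² ≈ 61.31, so n₀ = 62.
Finite population correction with N = 200: n = n₀ / (1 + (n₀−1)/N) = 62 / (1 + 61/200) = 62 / 1.3050 ≈ 47.51.
Rounding up, n = 48.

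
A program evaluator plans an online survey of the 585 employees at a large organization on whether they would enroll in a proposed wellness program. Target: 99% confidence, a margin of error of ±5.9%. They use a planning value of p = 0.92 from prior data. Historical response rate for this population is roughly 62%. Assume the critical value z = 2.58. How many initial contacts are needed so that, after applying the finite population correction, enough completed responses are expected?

Completed interviews needed (unadjusted): n₀ = 2.58² × 0.0736 / 0.059² ≈ 140.74 → 141.
FPC for N = 585: n = 141 / (1 + 140/585) = 141 / 1.2393 ≈ 113.77 → 114.
At a 62% response rate, contacts needed = 114 / 0.62 ≈ 183.87 → 184.

184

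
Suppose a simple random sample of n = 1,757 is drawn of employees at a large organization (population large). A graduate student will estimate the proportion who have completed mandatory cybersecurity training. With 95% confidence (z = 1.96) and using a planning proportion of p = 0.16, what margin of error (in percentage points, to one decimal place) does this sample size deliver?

1.7

SE(p̂) = √[p(1−p)/n] = √[0.1344/1757] = 0.00875.
E = z × SE = 1.96 × 0.00875 = 0.01714, or 1.7 percentage points.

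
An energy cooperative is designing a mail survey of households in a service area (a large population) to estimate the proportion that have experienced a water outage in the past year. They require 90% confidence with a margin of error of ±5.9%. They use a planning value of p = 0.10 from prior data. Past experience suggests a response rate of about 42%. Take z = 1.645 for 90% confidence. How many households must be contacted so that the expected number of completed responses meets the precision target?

Completed interviews needed: n₀ = 1.645² × 0.0900 / 0.059² ≈ 69.96 → 70.
At a 42% response rate, contacts needed = 70 / 0.42 ≈ 166.67 → 167.

167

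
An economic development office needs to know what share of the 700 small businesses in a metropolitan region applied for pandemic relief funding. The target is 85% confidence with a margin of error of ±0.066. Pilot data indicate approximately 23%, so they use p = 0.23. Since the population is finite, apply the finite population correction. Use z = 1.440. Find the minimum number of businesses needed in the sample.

76

Unadjusted: n₀ = 1.440² × 0.23 × 0.77 / 0.066² ≈ 84.31, so n₀ = 85.
Finite population correction with N = 700: n = n₀ / (1 + (n₀−1)/N) = 85 / (1 + 84/700) = 85 / 1.1200 ≈ 75.89.
Rounding up, n = 76.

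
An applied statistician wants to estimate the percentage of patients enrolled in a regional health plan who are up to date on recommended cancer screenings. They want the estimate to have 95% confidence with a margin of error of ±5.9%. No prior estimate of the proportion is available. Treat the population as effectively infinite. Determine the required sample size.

276

For 95% confidence, z = 1.96.
With no prior estimate, use p = 0.5, giving p(1−p) = 0.25.
n = z²·p(1−p)/E² = 1.96² × 0.2500 / 0.059² = 3.8416 × 0.2500 / 0.003481 ≈ 275.90.
Rounding up gives n = 276.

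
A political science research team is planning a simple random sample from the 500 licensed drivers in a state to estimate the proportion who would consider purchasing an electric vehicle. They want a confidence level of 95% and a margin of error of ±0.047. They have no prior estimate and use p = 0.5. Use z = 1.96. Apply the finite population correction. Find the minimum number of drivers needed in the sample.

233

Unadjusted: n₀ = 1.96² × 0.50 × 0.50 / 0.047² ≈ 434.77, so n₀ = 435.
Finite population correction with N = 500: n = n₀ / (1 + (n₀−1)/N) = 435 / (1 + 434/500) = 435 / 1.8680 ≈ 232.87.
Rounding up, n = 233.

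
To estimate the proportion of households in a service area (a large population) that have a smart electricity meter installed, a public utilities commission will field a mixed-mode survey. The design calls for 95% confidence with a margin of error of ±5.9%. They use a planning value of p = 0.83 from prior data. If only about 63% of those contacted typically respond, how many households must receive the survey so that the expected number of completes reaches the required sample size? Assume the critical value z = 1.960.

248

Completed interviews needed: n₀ = 1.960² × 0.1411 / 0.059² ≈ 155.72 → 156.
At a 63% response rate, contacts needed = 156 / 0.63 ≈ 247.62 → 248.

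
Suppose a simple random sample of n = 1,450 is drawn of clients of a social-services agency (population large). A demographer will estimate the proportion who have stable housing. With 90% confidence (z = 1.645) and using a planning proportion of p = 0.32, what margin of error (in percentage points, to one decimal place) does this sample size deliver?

2.0

SE(p̂) = √[p(1−p)/n] = √[0.2176/1450] = 0.01225.
E = z × SE = 1.645 × 0.01225 = 0.02015, or 2.0 percentage points.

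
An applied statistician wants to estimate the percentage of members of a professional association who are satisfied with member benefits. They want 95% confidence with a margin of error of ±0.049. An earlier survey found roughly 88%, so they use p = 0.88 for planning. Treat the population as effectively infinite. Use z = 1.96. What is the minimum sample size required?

With p = 0.88, p(1−p) = 0.1056.
n = z²·p(1−p)/E² = 1.96² × 0.1056 / 0.049² = 3.8416 × 0.1056 / 0.002401 ≈ 168.96.
Rounding up gives n = 169.

169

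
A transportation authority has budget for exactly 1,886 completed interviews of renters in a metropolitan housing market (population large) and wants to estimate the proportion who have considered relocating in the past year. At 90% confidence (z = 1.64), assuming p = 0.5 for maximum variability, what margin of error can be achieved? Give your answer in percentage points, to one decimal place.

1.9

SE(p̂) = √[p(1−p)/n] = √[0.2500/1886] = 0.01151.
E = z × SE = 1.64 × 0.01151 = 0.01888, or 1.9 percentage points.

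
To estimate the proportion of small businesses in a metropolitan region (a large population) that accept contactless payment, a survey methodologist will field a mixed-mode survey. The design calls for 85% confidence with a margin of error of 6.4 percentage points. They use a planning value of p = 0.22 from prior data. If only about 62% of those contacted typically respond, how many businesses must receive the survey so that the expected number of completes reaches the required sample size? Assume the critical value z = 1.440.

141

Completed interviews needed: n₀ = 1.440² × 0.1716 / 0.064² ≈ 86.87 → 87.
At a 62% response rate, contacts needed = 87 / 0.62 ≈ 140.32 → 141.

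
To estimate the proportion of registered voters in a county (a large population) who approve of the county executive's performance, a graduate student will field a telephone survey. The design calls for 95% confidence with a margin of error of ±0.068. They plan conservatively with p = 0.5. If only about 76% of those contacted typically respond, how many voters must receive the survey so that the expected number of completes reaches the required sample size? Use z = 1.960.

Completed interviews needed: n₀ = 1.960² × 0.2500 / 0.068² ≈ 207.70 → 208.
At a 76% response rate, contacts needed = 208 / 0.76 ≈ 273.68 → 274.

274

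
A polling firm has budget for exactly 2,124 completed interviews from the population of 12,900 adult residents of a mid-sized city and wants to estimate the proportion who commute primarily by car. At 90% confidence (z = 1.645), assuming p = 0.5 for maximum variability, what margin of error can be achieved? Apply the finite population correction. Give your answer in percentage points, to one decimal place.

Finite-population factor: (N−n)/(N−1) = (12900−2124)/(12900−1) = 0.8354.
SE(p̂) = √[p(1−p)/n · (N−n)/(N−1)] = √[0.2500/2124 × 0.8354] = 0.00992.
E = z × SE = 1.645 × 0.00992 = 0.01631 ≈ 1.6 percentage points.

1.6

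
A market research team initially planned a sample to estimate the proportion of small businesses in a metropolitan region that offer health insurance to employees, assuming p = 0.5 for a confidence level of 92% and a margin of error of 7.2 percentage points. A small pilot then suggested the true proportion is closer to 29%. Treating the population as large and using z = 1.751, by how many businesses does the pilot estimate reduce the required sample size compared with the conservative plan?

26

Conservative (p = 0.5): n = 1.751² × 0.25 / 0.072² ≈ 147.86 → 148.
Using p = 0.29: p(1−p) = 0.2059, so n = 1.751² × 0.2059 / 0.072² ≈ 121.78 → 122.
Reduction: 148 − 122 = 26.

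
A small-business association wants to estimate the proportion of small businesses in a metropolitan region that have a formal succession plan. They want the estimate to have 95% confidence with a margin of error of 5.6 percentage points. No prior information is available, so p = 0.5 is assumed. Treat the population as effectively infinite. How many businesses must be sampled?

For 95% confidence, z = 1.960.
With p = 0.5, p(1−p) = 0.25.
n = z²·p(1−p)/E² = 1.960² × 0.2500 / 0.056² = 3.8416 × 0.2500 / 0.003136 ≈ 306.25.
Rounding up gives n = 307.

307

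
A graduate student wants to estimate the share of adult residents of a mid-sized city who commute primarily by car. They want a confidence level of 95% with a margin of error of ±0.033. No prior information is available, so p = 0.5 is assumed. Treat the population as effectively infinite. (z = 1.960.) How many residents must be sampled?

882

With p = 0.5, p(1−p) = 0.25.
n = z²·p(1−p)/E² = 1.960² × 0.2500 / 0.033² = 3.8416 × 0.2500 / 0.001089 ≈ 881.91.
Rounding up gives n = 882.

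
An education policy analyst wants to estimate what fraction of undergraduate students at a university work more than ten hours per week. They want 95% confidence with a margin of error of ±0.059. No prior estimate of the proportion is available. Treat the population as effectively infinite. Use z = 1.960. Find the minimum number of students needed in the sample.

With no prior estimate, use p = 0.5, giving p(1−p) = 0.25.
n = z²·p(1−p)/E² = 1.960² × 0.2500 / 0.059² = 3.8416 × 0.2500 / 0.003481 ≈ 275.90.
Rounding up gives n = 276.

276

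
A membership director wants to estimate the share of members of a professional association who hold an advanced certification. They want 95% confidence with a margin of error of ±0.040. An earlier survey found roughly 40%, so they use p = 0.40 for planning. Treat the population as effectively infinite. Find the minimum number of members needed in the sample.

For 95% confidence, z = 1.960.
With p = 0.40, p(1−p) = 0.2400.
n = z²·p(1−p)/E² = 1.960² × 0.2400 / 0.040² = 3.8416 × 0.2400 / 0.001600 ≈ 576.24.
Rounding up gives n = 577.

577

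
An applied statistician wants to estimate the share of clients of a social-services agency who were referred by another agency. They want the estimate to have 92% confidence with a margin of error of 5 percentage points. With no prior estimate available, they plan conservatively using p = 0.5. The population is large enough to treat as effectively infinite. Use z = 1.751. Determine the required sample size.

307

With p = 0.5, p(1−p) = 0.25.
n = z²·p(1−p)/E² = 1.751² × 0.2500 / 0.050² = 3.0660 × 0.2500 / 0.002500 ≈ 306.60.
Rounding up gives n = 307.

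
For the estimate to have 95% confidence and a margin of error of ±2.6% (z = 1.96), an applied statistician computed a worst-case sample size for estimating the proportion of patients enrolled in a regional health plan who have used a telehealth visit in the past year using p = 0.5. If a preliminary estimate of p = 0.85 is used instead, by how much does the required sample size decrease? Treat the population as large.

Conservative (p = 0.5): n = 1.96² × 0.25 / 0.026² ≈ 1420.71 → 1421.
Using p = 0.85: p(1−p) = 0.1275, so n = 1.96² × 0.1275 / 0.026² ≈ 724.56 → 725.
Reduction: 1421 − 725 = 696.

696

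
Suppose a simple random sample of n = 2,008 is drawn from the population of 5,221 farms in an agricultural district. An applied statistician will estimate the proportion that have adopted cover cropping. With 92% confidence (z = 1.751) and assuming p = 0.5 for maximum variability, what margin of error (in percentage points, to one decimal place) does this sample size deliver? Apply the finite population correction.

1.5

Finite-population factor: (N−n)/(N−1) = (5221−2008)/(5221−1) = 0.6155.
SE(p̂) = √[p(1−p)/n · (N−n)/(N−1)] = √[0.2500/2008 × 0.6155] = 0.00875.
E = z × SE = 1.751 × 0.00875 = 0.01533 ≈ 1.5 percentage points.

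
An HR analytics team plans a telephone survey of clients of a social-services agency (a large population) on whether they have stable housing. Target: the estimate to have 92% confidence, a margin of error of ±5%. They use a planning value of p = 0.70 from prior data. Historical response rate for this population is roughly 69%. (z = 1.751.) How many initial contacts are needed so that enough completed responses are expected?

Completed interviews needed: n₀ = 1.751² × 0.2100 / 0.050² ≈ 257.54 → 258.
At a 69% response rate, contacts needed = 258 / 0.69 ≈ 373.91 → 374.

374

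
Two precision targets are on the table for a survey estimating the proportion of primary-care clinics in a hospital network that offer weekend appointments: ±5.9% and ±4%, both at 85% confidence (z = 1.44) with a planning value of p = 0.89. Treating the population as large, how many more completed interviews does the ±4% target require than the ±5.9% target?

At ±5.9%: n = 1.44² × 0.0979 / 0.059² ≈ 58.32 → 59.
At ±4%: n = 1.44² × 0.0979 / 0.040² ≈ 126.88 → 127.
Additional respondents: 127 − 59 = 68.

68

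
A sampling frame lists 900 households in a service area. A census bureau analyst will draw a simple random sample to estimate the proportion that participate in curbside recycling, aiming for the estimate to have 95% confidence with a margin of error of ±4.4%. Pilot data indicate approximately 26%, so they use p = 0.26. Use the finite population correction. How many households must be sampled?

For 95% confidence, z = 1.960.
Unadjusted: n₀ = 1.960² × 0.26 × 0.74 / 0.044² ≈ 381.78, so n₀ = 382.
Finite population correction with N = 900: n = n₀ / (1 + (n₀−1)/N) = 382 / (1 + 381/900) = 382 / 1.4233 ≈ 268.38.
Rounding up, n = 269.

269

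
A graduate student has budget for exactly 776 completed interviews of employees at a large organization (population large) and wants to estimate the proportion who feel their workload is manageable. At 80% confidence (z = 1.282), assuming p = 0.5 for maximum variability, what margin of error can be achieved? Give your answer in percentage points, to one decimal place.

2.3

SE(p̂) = √[p(1−p)/n] = √[0.2500/776] = 0.01795.
E = z × SE = 1.282 × 0.01795 = 0.02301, or 2.3 percentage points.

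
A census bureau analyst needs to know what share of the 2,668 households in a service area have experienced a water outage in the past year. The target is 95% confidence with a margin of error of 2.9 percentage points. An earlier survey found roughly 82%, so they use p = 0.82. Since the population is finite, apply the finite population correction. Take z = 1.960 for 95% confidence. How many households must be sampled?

Unadjusted: n₀ = 1.960² × 0.82 × 0.18 / 0.029² ≈ 674.22, so n₀ = 675.
Finite population correction with N = 2,668: n = n₀ / (1 + (n₀−1)/N) = 675 / (1 + 674/2668) = 675 / 1.2526 ≈ 538.87.
Rounding up, n = 539.

539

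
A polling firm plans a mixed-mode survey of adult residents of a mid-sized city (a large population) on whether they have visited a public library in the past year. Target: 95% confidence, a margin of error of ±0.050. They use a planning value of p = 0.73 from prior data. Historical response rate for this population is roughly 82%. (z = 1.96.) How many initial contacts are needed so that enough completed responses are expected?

370

Completed interviews needed: n₀ = 1.96² × 0.1971 / 0.050² ≈ 302.87 → 303.
At an 82% response rate, contacts needed = 303 / 0.82 ≈ 369.51 → 370.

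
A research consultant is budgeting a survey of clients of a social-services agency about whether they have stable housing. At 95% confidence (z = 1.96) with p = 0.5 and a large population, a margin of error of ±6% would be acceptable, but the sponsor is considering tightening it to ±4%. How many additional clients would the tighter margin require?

At ±6%: n = 1.96² × 0.2500 / 0.060² ≈ 266.78 → 267.
At ±4%: n = 1.96² × 0.2500 / 0.040² ≈ 600.25 → 601.
Additional respondents: 601 − 267 = 334.

334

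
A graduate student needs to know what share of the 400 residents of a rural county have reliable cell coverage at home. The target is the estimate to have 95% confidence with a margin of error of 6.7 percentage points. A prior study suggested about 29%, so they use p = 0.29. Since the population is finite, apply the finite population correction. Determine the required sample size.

For 95% confidence, z = 1.96.
Unadjusted: n₀ = 1.96² × 0.29 × 0.71 / 0.067² ≈ 176.21, so n₀ = 177.
Finite population correction with N = 400: n = n₀ / (1 + (n₀−1)/N) = 177 / (1 + 176/400) = 177 / 1.4400 ≈ 122.92.
Rounding up, n = 123.

123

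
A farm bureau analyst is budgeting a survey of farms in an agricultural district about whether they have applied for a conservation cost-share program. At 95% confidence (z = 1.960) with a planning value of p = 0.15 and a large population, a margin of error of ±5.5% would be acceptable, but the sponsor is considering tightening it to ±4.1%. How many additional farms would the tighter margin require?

At ±5.5%: n = 1.960² × 0.1275 / 0.055² ≈ 161.92 → 162.
At ±4.1%: n = 1.960² × 0.1275 / 0.041² ≈ 291.38 → 292.
Additional respondents: 292 − 162 = 130.

130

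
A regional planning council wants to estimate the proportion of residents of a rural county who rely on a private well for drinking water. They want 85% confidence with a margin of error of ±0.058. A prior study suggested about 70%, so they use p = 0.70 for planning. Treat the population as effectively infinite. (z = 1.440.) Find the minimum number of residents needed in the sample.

130

With p = 0.70, p(1−p) = 0.2100.
n = z²·p(1−p)/E² = 1.440² × 0.2100 / 0.058² = 2.0736 × 0.2100 / 0.003364 ≈ 129.45.
Rounding up gives n = 130.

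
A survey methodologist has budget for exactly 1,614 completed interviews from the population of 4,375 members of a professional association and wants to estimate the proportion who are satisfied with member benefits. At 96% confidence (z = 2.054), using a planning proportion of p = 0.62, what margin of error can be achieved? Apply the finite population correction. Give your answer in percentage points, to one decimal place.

2.0

Finite-population factor: (N−n)/(N−1) = (4375−1614)/(4375−1) = 0.6312.
SE(p̂) = √[p(1−p)/n · (N−n)/(N−1)] = √[0.2356/1614 × 0.6312] = 0.00960.
E = z × SE = 2.054 × 0.00960 = 0.01972 ≈ 2.0 percentage points.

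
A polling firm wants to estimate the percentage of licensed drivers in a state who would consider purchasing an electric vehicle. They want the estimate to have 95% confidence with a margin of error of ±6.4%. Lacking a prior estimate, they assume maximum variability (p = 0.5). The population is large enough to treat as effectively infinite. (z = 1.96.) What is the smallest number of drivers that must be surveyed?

With p = 0.5, p(1−p) = 0.25.
n = z²·p(1−p)/E² = 1.96² × 0.2500 / 0.064² = 3.8416 × 0.2500 / 0.004096 ≈ 234.47.
Rounding up gives n = 235.

235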